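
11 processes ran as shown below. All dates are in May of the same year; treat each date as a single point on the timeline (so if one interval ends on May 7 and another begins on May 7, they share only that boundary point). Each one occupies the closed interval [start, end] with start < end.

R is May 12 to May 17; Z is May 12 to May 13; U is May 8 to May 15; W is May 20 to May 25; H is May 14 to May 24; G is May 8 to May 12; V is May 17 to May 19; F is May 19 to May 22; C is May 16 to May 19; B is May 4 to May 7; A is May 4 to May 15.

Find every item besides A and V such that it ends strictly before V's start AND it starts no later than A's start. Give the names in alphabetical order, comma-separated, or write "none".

B

Conditions: its end is strictly before V's start (X.end < May 17) AND its start is no later than A's start (X.start <= May 4).
B: end May 7 < May 17? ✓; start May 4 <= May 4? ✓ → yes.
C: end May 19 < May 17? ✗; start May 16 <= May 4? ✗ → no.
F: end May 22 < May 17? ✗; start May 19 <= May 4? ✗ → no.
G: end May 12 < May 17? ✓; start May 8 <= May 4? ✗ → no.
H: end May 24 < May 17? ✗; start May 14 <= May 4? ✗ → no.
R: end May 17 < May 17? ✗; start May 12 <= May 4? ✗ → no.
U: end May 15 < May 17? ✓; start May 8 <= May 4? ✗ → no.
W: end May 25 < May 17? ✗; start May 20 <= May 4? ✗ → no.
Z: end May 13 < May 17? ✓; start May 12 <= May 4? ✗ → no.
Result: B.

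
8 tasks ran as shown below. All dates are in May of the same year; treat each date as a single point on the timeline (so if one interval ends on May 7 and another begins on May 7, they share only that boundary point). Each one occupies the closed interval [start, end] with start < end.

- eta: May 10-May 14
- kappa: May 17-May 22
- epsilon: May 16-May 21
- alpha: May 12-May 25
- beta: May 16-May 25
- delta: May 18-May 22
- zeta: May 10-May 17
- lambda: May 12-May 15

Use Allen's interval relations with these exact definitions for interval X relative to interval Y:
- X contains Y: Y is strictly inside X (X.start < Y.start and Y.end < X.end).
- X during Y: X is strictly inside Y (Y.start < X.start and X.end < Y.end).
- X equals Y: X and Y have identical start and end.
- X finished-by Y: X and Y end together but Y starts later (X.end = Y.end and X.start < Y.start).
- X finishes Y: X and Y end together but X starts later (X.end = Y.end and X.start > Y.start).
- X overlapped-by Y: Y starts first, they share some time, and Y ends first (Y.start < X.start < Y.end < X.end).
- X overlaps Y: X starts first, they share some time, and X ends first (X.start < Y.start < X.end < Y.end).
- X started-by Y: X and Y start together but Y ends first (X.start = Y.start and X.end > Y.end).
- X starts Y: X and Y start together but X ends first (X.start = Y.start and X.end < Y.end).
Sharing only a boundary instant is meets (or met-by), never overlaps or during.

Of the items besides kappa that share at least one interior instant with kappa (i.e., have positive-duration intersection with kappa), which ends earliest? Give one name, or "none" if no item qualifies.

Target kappa = [May 17, May 22].
alpha [May 12, May 25] → contains → candidate.
beta [May 16, May 25] → contains → candidate.
delta [May 18, May 22] → finishes → candidate.
epsilon [May 16, May 21] → overlaps → candidate.
eta [May 10, May 14] → before → excluded.
lambda [May 12, May 15] → before → excluded.
zeta [May 10, May 17] → meets → excluded.
Among candidates, earliest end is May 21 → epsilon.

epsilon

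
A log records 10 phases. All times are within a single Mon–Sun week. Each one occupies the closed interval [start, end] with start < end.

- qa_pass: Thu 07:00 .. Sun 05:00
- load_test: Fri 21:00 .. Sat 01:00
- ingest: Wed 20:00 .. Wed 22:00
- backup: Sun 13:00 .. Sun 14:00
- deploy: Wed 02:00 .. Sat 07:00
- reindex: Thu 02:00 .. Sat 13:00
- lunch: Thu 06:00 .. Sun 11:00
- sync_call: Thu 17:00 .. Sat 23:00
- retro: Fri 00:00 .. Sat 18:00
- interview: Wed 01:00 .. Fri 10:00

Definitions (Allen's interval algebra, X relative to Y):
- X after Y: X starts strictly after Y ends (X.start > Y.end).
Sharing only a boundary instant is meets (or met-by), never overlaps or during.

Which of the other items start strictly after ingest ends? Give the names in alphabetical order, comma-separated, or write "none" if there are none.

backup, load_test, lunch, qa_pass, reindex, retro, sync_call

Target ingest = [Wed 20:00, Wed 22:00].
backup [Sun 13:00, Sun 14:00] → after → yes.
deploy [Wed 02:00, Sat 07:00] → contains → no.
interview [Wed 01:00, Fri 10:00] → contains → no.
load_test [Fri 21:00, Sat 01:00] → after → yes.
lunch [Thu 06:00, Sun 11:00] → after → yes.
qa_pass [Thu 07:00, Sun 05:00] → after → yes.
reindex [Thu 02:00, Sat 13:00] → after → yes.
retro [Fri 00:00, Sat 18:00] → after → yes.
sync_call [Thu 17:00, Sat 23:00] → after → yes.
Result: backup, load_test, lunch, qa_pass, reindex, retro, sync_call.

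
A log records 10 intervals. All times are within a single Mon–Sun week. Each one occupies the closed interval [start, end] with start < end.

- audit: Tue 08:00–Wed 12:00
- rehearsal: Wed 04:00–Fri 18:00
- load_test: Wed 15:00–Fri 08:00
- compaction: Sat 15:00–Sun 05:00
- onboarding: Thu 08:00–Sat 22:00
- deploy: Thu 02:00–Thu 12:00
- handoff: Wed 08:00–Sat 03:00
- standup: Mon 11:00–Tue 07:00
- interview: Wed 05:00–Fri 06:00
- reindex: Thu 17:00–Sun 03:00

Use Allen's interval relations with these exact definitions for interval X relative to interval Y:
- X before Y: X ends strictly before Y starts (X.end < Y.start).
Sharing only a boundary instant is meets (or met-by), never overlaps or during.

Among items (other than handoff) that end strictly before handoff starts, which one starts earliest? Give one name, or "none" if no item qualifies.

Target handoff = [Wed 08:00, Sat 03:00].
audit [Tue 08:00, Wed 12:00] → overlaps → excluded.
compaction [Sat 15:00, Sun 05:00] → after → excluded.
deploy [Thu 02:00, Thu 12:00] → during → excluded.
interview [Wed 05:00, Fri 06:00] → overlaps → excluded.
load_test [Wed 15:00, Fri 08:00] → during → excluded.
onboarding [Thu 08:00, Sat 22:00] → overlapped-by → excluded.
rehearsal [Wed 04:00, Fri 18:00] → overlaps → excluded.
reindex [Thu 17:00, Sun 03:00] → overlapped-by → excluded.
standup [Mon 11:00, Tue 07:00] → before → candidate.
Among candidates, earliest start is Mon 11:00 → standup.

standup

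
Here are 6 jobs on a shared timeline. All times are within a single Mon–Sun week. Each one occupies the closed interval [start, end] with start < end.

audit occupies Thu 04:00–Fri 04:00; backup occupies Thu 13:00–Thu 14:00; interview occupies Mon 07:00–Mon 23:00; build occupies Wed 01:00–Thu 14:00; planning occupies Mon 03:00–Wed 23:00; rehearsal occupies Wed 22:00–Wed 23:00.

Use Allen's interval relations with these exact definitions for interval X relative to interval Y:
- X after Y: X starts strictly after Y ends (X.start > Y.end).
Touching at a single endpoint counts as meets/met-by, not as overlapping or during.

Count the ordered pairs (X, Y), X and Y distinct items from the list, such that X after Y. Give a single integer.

8

Checking all 30 ordered pairs for relation 'after'; matching pairs in alphabetical order:
(audit, interview): audit after interview ✓
(audit, planning): audit after planning ✓
(audit, rehearsal): audit after rehearsal ✓
(backup, interview): backup after interview ✓
(backup, planning): backup after planning ✓
(backup, rehearsal): backup after rehearsal ✓
(build, interview): build after interview ✓
(rehearsal, interview): rehearsal after interview ✓
Count: 8.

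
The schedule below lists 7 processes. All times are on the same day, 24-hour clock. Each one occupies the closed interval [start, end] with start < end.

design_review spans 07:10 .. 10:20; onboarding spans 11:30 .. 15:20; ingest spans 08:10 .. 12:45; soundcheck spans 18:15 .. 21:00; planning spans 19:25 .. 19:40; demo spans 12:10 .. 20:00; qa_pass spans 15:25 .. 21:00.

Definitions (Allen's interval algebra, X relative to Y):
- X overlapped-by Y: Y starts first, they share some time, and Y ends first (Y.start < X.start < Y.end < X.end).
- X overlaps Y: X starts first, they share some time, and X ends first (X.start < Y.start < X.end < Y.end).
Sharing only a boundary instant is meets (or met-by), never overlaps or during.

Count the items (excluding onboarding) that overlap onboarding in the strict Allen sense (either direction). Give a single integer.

Target onboarding = [11:30, 15:20].
demo [12:10, 20:00] → overlapped-by → counts.
design_review [07:10, 10:20] → before → no.
ingest [08:10, 12:45] → overlaps → counts.
planning [19:25, 19:40] → after → no.
qa_pass [15:25, 21:00] → after → no.
soundcheck [18:15, 21:00] → after → no.
Total: 2.

2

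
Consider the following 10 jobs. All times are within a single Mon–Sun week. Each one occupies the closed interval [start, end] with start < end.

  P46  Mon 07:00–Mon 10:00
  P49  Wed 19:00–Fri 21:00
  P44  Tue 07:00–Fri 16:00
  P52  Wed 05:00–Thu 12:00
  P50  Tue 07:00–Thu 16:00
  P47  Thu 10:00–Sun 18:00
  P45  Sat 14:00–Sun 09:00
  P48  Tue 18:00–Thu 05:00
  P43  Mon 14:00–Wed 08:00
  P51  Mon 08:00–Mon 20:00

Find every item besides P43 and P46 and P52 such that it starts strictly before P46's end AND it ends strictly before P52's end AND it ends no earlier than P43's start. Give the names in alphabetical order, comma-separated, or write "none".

Conditions: its start is strictly before P46's end (X.start < Mon 10:00) AND its end is strictly before P52's end (X.end < Thu 12:00) AND its end is no earlier than P43's start (X.end >= Mon 14:00).
P44: start Tue 07:00 < Mon 10:00? ✗; end Fri 16:00 < Thu 12:00? ✗; end Fri 16:00 >= Mon 14:00? ✓ → no.
P45: start Sat 14:00 < Mon 10:00? ✗; end Sun 09:00 < Thu 12:00? ✗; end Sun 09:00 >= Mon 14:00? ✓ → no.
P47: start Thu 10:00 < Mon 10:00? ✗; end Sun 18:00 < Thu 12:00? ✗; end Sun 18:00 >= Mon 14:00? ✓ → no.
P48: start Tue 18:00 < Mon 10:00? ✗; end Thu 05:00 < Thu 12:00? ✓; end Thu 05:00 >= Mon 14:00? ✓ → no.
P49: start Wed 19:00 < Mon 10:00? ✗; end Fri 21:00 < Thu 12:00? ✗; end Fri 21:00 >= Mon 14:00? ✓ → no.
P50: start Tue 07:00 < Mon 10:00? ✗; end Thu 16:00 < Thu 12:00? ✗; end Thu 16:00 >= Mon 14:00? ✓ → no.
P51: start Mon 08:00 < Mon 10:00? ✓; end Mon 20:00 < Thu 12:00? ✓; end Mon 20:00 >= Mon 14:00? ✓ → yes.
Result: P51.

P51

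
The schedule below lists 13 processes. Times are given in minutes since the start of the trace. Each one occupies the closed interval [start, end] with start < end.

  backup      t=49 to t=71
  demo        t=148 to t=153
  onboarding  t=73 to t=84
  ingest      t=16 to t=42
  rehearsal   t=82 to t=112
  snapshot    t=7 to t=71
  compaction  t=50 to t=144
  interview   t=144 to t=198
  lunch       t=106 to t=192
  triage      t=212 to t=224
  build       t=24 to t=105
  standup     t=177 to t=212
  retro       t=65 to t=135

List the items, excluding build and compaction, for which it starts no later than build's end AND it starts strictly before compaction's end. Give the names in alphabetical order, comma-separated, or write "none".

backup, ingest, onboarding, rehearsal, retro, snapshot

Conditions: its start is no later than build's end (X.start <= t=105) AND its start is strictly before compaction's end (X.start < t=144).
backup: start t=49 <= t=105? ✓; start t=49 < t=144? ✓ → yes.
demo: start t=148 <= t=105? ✗; start t=148 < t=144? ✗ → no.
ingest: start t=16 <= t=105? ✓; start t=16 < t=144? ✓ → yes.
interview: start t=144 <= t=105? ✗; start t=144 < t=144? ✗ → no.
lunch: start t=106 <= t=105? ✗; start t=106 < t=144? ✓ → no.
onboarding: start t=73 <= t=105? ✓; start t=73 < t=144? ✓ → yes.
rehearsal: start t=82 <= t=105? ✓; start t=82 < t=144? ✓ → yes.
retro: start t=65 <= t=105? ✓; start t=65 < t=144? ✓ → yes.
snapshot: start t=7 <= t=105? ✓; start t=7 < t=144? ✓ → yes.
standup: start t=177 <= t=105? ✗; start t=177 < t=144? ✗ → no.
triage: start t=212 <= t=105? ✗; start t=212 < t=144? ✗ → no.
Result: backup, ingest, onboarding, rehearsal, retro, snapshot.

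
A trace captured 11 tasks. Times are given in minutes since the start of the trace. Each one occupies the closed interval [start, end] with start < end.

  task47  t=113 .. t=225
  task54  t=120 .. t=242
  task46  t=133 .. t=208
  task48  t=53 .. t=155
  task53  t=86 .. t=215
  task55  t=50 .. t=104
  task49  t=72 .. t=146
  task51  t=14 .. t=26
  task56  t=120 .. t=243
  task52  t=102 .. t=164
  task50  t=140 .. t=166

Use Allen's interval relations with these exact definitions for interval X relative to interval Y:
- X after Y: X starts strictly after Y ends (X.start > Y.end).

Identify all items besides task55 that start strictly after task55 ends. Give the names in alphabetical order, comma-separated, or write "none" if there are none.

task46, task47, task50, task54, task56

Target task55 = [t=50, t=104].
task46 [t=133, t=208] → after → yes.
task47 [t=113, t=225] → after → yes.
task48 [t=53, t=155] → overlapped-by → no.
task49 [t=72, t=146] → overlapped-by → no.
task50 [t=140, t=166] → after → yes.
task51 [t=14, t=26] → before → no.
task52 [t=102, t=164] → overlapped-by → no.
task53 [t=86, t=215] → overlapped-by → no.
task54 [t=120, t=242] → after → yes.
task56 [t=120, t=243] → after → yes.
Result: task46, task47, task50, task54, task56.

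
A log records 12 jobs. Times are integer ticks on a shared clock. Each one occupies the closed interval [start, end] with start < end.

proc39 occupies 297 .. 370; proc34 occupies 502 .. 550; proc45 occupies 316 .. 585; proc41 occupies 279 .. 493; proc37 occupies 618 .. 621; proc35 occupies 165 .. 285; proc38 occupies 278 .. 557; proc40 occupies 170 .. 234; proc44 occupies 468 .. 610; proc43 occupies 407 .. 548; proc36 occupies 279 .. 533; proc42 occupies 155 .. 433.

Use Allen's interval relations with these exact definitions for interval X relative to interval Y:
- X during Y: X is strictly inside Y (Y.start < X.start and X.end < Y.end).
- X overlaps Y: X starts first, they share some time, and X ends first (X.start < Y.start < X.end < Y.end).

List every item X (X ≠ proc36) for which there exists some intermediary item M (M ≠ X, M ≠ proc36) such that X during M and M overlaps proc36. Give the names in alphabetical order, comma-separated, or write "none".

proc35, proc39, proc40

Target proc36 = [279, 533].
Intermediaries M with M overlaps proc36: proc35, proc42.
Via proc35 — items with X during proc35: proc40.
Via proc42 — items with X during proc42: proc35, proc39, proc40.
Union: proc35, proc39, proc40.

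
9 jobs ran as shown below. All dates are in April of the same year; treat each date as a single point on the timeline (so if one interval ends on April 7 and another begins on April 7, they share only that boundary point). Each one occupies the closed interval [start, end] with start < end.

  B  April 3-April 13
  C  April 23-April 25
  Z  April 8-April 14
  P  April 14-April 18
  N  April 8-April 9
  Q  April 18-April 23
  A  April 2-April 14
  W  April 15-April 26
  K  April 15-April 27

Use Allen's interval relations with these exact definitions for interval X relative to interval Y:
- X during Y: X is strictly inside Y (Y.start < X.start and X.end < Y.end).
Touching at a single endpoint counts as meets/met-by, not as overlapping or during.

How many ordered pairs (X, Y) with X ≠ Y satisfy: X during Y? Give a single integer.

Checking all 72 ordered pairs for relation 'during'; matching pairs in alphabetical order:
(B, A): B during A ✓
(C, K): C during K ✓
(C, W): C during W ✓
(N, A): N during A ✓
(N, B): N during B ✓
(Q, K): Q during K ✓
(Q, W): Q during W ✓
Count: 7.

7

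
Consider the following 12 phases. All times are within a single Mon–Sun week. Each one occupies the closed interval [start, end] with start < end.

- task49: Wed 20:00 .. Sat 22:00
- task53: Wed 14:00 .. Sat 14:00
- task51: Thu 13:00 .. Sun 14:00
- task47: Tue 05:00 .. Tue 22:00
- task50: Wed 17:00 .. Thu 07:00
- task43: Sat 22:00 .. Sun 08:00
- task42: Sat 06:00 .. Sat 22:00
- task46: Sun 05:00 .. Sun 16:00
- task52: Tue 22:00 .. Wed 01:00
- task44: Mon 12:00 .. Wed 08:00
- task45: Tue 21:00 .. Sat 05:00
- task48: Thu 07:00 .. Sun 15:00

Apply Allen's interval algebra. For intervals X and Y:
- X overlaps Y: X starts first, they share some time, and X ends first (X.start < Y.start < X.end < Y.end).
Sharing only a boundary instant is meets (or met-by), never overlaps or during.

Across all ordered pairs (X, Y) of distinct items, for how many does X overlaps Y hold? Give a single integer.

Checking all 132 ordered pairs for relation 'overlaps'; matching pairs in alphabetical order:
(task43, task46): task43 overlaps task46 ✓
(task44, task45): task44 overlaps task45 ✓
(task45, task48): task45 overlaps task48 ✓
(task45, task49): task45 overlaps task49 ✓
(task45, task51): task45 overlaps task51 ✓
(task45, task53): task45 overlaps task53 ✓
(task47, task45): task47 overlaps task45 ✓
(task48, task46): task48 overlaps task46 ✓
(task49, task48): task49 overlaps task48 ✓
(task49, task51): task49 overlaps task51 ✓
(task50, task49): task50 overlaps task49 ✓
(task51, task46): task51 overlaps task46 ✓
(task53, task42): task53 overlaps task42 ✓
(task53, task48): task53 overlaps task48 ✓
(task53, task49): task53 overlaps task49 ✓
(task53, task51): task53 overlaps task51 ✓
Count: 16.

16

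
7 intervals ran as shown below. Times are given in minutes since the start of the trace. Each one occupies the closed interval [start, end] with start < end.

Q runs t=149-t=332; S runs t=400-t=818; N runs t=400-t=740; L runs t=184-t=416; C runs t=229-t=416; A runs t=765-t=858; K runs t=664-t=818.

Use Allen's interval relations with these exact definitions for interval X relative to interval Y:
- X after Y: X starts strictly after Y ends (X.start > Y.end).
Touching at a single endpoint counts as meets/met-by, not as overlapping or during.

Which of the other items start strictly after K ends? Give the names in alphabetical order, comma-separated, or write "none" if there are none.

none

Target K = [t=664, t=818].
A [t=765, t=858] → overlapped-by → no.
C [t=229, t=416] → before → no.
L [t=184, t=416] → before → no.
N [t=400, t=740] → overlaps → no.
Q [t=149, t=332] → before → no.
S [t=400, t=818] → finished-by → no.
Result: none.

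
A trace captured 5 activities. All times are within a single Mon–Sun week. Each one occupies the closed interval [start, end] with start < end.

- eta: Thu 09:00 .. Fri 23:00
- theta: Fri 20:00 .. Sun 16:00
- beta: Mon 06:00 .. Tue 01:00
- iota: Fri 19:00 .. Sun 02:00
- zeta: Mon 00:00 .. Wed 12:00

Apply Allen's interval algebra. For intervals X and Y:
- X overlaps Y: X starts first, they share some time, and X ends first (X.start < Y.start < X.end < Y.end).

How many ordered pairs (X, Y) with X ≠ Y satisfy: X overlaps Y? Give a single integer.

3

Checking all 20 ordered pairs for relation 'overlaps'; matching pairs in alphabetical order:
(eta, iota): eta overlaps iota ✓
(eta, theta): eta overlaps theta ✓
(iota, theta): iota overlaps theta ✓
Count: 3.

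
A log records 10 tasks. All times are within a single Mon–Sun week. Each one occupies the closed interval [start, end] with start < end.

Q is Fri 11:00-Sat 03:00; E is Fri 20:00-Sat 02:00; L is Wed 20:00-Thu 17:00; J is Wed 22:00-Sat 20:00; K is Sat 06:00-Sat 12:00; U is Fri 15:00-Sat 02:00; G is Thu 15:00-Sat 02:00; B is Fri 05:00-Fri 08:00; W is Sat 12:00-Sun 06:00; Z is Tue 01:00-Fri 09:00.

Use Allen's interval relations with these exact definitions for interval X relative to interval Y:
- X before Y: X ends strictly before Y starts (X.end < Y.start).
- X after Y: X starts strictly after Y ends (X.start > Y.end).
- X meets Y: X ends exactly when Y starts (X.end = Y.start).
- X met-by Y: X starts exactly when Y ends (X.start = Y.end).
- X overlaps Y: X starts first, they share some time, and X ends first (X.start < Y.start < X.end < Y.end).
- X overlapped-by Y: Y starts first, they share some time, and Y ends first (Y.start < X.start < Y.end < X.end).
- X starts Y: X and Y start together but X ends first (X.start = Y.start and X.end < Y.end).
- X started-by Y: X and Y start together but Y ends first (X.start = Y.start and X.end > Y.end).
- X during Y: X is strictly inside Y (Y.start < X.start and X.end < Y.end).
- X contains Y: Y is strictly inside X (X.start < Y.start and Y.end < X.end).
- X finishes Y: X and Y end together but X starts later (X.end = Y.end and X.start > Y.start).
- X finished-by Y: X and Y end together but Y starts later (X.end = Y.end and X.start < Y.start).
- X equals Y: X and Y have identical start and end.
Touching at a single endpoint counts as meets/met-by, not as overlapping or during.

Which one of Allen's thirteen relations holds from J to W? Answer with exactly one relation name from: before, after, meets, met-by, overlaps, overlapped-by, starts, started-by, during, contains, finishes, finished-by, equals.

overlaps

J = [Wed 22:00, Sat 20:00]; W = [Sat 12:00, Sun 06:00].
Compare endpoints: J.start < W.start, J.start < W.end, J.end > W.start, J.end < W.end.
That pattern is 'overlaps'.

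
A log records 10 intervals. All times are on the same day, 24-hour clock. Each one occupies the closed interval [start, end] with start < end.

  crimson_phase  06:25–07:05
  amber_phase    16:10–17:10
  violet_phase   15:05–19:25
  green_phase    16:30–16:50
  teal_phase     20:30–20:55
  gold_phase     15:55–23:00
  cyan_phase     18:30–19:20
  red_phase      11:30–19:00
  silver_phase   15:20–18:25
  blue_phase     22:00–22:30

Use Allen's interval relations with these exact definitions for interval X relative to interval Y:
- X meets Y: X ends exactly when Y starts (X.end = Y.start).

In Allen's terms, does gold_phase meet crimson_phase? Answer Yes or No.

gold_phase = [15:55, 23:00], crimson_phase = [06:25, 07:05].
Actual relation of gold_phase to crimson_phase: after.
Asked whether 'meets' holds → No.

No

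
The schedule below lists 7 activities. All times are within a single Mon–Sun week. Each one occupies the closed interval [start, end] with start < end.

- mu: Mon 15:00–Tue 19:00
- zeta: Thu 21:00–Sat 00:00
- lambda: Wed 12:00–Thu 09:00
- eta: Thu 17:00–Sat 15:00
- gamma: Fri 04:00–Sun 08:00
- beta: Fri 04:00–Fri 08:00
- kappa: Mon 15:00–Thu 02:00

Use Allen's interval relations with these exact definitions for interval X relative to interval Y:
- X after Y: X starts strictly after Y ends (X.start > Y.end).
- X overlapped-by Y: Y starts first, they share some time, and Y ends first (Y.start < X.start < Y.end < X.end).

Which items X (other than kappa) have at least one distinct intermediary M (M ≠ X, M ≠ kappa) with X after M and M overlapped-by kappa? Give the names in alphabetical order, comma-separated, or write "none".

Target kappa = [Mon 15:00, Thu 02:00].
Intermediaries M with M overlapped-by kappa: lambda.
Via lambda — items with X after lambda: beta, eta, gamma, zeta.
Union: beta, eta, gamma, zeta.

beta, eta, gamma, zeta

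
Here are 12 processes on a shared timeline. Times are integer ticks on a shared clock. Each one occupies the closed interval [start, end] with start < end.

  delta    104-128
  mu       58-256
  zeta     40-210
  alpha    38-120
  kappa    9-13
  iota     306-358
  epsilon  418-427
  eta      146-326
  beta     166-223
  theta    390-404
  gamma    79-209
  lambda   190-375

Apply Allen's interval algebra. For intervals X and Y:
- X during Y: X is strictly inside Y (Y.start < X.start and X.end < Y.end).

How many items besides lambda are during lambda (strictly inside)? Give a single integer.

1

Target lambda = [190, 375].
alpha [38, 120] → before → no.
beta [166, 223] → overlaps → no.
delta [104, 128] → before → no.
epsilon [418, 427] → after → no.
eta [146, 326] → overlaps → no.
gamma [79, 209] → overlaps → no.
iota [306, 358] → during → counts.
kappa [9, 13] → before → no.
mu [58, 256] → overlaps → no.
theta [390, 404] → after → no.
zeta [40, 210] → overlaps → no.
Total: 1.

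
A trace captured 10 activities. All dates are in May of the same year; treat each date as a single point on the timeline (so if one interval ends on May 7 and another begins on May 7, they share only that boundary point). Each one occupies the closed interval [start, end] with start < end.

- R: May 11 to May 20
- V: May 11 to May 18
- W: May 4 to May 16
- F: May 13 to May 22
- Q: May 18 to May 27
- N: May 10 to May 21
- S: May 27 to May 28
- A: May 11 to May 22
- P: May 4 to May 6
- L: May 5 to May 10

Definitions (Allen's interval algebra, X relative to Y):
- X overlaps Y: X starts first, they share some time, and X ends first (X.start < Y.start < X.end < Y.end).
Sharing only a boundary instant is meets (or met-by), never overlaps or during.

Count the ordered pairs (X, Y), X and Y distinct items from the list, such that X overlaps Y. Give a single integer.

Checking all 90 ordered pairs for relation 'overlaps'; matching pairs in alphabetical order:
(A, Q): A overlaps Q ✓
(F, Q): F overlaps Q ✓
(N, A): N overlaps A ✓
(N, F): N overlaps F ✓
(N, Q): N overlaps Q ✓
(P, L): P overlaps L ✓
(R, F): R overlaps F ✓
(R, Q): R overlaps Q ✓
(V, F): V overlaps F ✓
(W, A): W overlaps A ✓
(W, F): W overlaps F ✓
(W, N): W overlaps N ✓
(W, R): W overlaps R ✓
(W, V): W overlaps V ✓
Count: 14.

14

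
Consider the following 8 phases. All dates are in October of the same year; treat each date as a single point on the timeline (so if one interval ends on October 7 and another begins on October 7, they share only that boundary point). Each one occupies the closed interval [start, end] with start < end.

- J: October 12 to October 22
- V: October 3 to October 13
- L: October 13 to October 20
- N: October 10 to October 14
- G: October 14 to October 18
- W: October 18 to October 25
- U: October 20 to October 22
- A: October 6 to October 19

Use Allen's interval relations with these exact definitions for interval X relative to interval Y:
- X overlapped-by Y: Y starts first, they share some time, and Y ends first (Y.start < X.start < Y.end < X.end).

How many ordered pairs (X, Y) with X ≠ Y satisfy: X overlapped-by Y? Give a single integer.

10

Checking all 56 ordered pairs for relation 'overlapped-by'; matching pairs in alphabetical order:
(A, V): A overlapped-by V ✓
(J, A): J overlapped-by A ✓
(J, N): J overlapped-by N ✓
(J, V): J overlapped-by V ✓
(L, A): L overlapped-by A ✓
(L, N): L overlapped-by N ✓
(N, V): N overlapped-by V ✓
(W, A): W overlapped-by A ✓
(W, J): W overlapped-by J ✓
(W, L): W overlapped-by L ✓
Count: 10.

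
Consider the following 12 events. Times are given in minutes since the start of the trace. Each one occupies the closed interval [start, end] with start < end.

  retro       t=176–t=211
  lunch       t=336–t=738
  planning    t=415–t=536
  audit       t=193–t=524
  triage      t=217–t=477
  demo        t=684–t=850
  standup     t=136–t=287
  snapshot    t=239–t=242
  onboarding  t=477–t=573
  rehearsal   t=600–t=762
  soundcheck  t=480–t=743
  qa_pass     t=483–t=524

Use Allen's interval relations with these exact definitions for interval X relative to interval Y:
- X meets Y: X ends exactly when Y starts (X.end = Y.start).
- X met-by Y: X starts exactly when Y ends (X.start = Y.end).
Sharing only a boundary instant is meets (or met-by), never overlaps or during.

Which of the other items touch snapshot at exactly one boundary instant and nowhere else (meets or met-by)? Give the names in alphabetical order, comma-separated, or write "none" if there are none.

Target snapshot = [t=239, t=242].
audit [t=193, t=524] → contains → no.
demo [t=684, t=850] → after → no.
lunch [t=336, t=738] → after → no.
onboarding [t=477, t=573] → after → no.
planning [t=415, t=536] → after → no.
qa_pass [t=483, t=524] → after → no.
rehearsal [t=600, t=762] → after → no.
retro [t=176, t=211] → before → no.
soundcheck [t=480, t=743] → after → no.
standup [t=136, t=287] → contains → no.
triage [t=217, t=477] → contains → no.
Result: none.

none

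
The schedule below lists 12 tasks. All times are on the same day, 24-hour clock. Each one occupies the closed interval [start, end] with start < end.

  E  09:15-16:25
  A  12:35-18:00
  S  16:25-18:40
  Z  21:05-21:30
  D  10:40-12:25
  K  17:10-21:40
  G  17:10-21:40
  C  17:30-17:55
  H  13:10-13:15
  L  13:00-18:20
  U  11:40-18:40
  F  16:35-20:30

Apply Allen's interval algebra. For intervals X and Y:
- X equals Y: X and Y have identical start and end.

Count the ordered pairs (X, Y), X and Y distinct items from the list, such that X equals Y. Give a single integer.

Checking all 132 ordered pairs for relation 'equals'; matching pairs in alphabetical order:
(G, K): G equals K ✓
(K, G): K equals G ✓
Count: 2.

2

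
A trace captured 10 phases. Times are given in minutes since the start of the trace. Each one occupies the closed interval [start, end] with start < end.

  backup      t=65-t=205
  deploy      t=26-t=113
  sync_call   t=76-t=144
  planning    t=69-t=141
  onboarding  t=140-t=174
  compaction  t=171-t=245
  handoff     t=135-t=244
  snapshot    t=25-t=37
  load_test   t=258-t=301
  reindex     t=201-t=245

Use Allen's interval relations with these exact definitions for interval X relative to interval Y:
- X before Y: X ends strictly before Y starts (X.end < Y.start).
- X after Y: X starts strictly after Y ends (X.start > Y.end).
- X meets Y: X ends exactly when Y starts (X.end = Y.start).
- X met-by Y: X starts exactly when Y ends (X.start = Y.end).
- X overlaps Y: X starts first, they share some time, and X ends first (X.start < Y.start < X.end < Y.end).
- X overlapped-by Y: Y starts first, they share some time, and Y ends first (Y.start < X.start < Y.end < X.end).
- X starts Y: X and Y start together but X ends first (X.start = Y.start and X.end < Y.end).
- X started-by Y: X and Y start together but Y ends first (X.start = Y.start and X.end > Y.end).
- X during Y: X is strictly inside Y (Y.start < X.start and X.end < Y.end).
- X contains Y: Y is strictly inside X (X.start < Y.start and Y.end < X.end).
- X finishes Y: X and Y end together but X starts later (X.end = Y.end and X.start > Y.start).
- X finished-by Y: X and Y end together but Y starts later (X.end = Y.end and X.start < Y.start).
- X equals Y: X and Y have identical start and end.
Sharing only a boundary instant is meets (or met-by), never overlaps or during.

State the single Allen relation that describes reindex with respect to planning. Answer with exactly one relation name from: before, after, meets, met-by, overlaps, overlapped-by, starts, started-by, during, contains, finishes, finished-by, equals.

reindex = [t=201, t=245]; planning = [t=69, t=141].
Compare endpoints: reindex.start > planning.start, reindex.start > planning.end, reindex.end > planning.start, reindex.end > planning.end.
That pattern is 'after'.

after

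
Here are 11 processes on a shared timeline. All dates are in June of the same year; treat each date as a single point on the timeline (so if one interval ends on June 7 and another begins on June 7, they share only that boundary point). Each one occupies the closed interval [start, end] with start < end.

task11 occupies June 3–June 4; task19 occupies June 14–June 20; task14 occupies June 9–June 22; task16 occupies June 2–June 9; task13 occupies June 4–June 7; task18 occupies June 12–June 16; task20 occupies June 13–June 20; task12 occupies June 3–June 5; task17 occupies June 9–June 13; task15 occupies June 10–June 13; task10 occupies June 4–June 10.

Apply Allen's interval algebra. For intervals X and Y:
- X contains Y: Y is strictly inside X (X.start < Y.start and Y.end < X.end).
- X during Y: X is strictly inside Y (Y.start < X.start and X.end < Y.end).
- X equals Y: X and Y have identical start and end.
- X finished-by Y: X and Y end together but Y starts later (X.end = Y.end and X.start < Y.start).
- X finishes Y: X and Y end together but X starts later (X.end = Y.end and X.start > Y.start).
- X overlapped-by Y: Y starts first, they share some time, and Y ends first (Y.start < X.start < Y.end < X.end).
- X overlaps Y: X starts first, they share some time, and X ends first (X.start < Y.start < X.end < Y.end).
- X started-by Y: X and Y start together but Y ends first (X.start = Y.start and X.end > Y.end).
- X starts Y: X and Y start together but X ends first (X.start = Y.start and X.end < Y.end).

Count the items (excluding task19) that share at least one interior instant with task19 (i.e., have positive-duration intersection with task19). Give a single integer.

Target task19 = [June 14, June 20].
task10 [June 4, June 10] → before → no.
task11 [June 3, June 4] → before → no.
task12 [June 3, June 5] → before → no.
task13 [June 4, June 7] → before → no.
task14 [June 9, June 22] → contains → counts.
task15 [June 10, June 13] → before → no.
task16 [June 2, June 9] → before → no.
task17 [June 9, June 13] → before → no.
task18 [June 12, June 16] → overlaps → counts.
task20 [June 13, June 20] → finished-by → counts.
Total: 3.

3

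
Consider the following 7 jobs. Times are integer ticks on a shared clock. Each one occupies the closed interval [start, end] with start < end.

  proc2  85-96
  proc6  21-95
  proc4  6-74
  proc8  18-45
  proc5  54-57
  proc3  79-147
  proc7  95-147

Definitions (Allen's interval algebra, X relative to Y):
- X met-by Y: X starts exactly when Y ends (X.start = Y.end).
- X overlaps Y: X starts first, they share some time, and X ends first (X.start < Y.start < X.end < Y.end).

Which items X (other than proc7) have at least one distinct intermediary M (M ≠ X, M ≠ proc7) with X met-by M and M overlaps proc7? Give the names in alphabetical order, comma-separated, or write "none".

Target proc7 = [95, 147].
Intermediaries M with M overlaps proc7: proc2.
Via proc2 — items with X met-by proc2: none.
Union: none.

none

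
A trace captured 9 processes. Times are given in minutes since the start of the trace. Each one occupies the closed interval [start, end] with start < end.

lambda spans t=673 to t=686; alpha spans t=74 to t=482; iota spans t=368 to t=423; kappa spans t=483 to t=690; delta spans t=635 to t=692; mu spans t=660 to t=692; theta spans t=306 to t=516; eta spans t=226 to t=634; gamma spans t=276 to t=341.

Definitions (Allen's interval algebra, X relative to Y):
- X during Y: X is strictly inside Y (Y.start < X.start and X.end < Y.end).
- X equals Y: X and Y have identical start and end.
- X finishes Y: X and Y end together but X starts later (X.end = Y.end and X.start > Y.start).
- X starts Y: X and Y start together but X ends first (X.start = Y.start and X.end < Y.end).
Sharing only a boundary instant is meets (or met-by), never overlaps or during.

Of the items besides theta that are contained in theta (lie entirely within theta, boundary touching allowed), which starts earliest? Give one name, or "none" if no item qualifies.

Target theta = [t=306, t=516].
alpha [t=74, t=482] → overlaps → excluded.
delta [t=635, t=692] → after → excluded.
eta [t=226, t=634] → contains → excluded.
gamma [t=276, t=341] → overlaps → excluded.
iota [t=368, t=423] → during → candidate.
kappa [t=483, t=690] → overlapped-by → excluded.
lambda [t=673, t=686] → after → excluded.
mu [t=660, t=692] → after → excluded.
Among candidates, earliest start is t=368 → iota.

iota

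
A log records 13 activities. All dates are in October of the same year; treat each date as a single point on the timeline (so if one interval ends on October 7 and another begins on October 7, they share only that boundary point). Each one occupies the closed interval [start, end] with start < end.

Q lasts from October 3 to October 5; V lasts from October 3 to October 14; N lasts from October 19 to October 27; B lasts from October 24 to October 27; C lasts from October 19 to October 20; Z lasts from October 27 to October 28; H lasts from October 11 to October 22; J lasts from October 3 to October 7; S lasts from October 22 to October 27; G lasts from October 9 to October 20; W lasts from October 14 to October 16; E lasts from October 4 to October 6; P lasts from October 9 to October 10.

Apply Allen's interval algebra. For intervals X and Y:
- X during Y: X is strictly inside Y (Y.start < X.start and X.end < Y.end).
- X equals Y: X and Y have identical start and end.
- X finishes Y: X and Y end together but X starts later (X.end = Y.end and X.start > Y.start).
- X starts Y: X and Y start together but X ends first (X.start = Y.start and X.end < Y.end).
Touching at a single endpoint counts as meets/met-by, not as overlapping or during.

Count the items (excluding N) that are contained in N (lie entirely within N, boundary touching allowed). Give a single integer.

3

Target N = [October 19, October 27].
B [October 24, October 27] → finishes → counts.
C [October 19, October 20] → starts → counts.
E [October 4, October 6] → before → no.
G [October 9, October 20] → overlaps → no.
H [October 11, October 22] → overlaps → no.
J [October 3, October 7] → before → no.
P [October 9, October 10] → before → no.
Q [October 3, October 5] → before → no.
S [October 22, October 27] → finishes → counts.
V [October 3, October 14] → before → no.
W [October 14, October 16] → before → no.
Z [October 27, October 28] → met-by → no.
Total: 3.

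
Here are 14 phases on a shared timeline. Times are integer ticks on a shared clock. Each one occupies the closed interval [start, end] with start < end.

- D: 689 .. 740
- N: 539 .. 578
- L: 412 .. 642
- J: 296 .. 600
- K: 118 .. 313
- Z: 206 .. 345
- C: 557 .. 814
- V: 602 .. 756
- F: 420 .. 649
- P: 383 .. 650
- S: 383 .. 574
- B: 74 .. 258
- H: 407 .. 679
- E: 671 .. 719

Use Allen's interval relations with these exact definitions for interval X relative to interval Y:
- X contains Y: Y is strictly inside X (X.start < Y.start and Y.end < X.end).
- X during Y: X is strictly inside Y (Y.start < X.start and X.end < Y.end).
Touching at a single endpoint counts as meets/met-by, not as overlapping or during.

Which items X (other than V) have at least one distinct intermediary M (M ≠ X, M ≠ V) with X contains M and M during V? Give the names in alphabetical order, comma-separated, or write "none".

Target V = [602, 756].
Intermediaries M with M during V: D, E.
Via D — items with X contains D: C.
Via E — items with X contains E: C.
Union: C.

C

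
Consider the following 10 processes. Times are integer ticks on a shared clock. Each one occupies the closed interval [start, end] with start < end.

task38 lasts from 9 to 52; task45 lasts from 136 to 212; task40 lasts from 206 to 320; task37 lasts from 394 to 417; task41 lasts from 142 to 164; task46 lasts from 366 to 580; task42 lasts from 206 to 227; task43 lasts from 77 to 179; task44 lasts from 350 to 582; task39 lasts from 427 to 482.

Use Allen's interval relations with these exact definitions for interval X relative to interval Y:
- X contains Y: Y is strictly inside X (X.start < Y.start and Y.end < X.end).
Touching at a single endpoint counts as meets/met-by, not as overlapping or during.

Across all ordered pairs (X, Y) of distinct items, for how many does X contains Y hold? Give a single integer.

7

Checking all 90 ordered pairs for relation 'contains'; matching pairs in alphabetical order:
(task43, task41): task43 contains task41 ✓
(task44, task37): task44 contains task37 ✓
(task44, task39): task44 contains task39 ✓
(task44, task46): task44 contains task46 ✓
(task45, task41): task45 contains task41 ✓
(task46, task37): task46 contains task37 ✓
(task46, task39): task46 contains task39 ✓
Count: 7.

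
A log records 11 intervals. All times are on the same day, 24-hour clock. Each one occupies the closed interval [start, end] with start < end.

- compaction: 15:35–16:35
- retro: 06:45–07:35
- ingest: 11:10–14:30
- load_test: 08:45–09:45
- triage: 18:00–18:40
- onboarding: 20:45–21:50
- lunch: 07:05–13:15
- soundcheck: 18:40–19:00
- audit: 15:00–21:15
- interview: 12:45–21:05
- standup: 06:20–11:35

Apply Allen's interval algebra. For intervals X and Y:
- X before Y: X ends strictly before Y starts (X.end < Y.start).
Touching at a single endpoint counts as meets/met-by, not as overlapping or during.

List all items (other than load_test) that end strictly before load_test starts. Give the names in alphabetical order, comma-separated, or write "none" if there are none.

retro

Target load_test = [08:45, 09:45].
audit [15:00, 21:15] → after → no.
compaction [15:35, 16:35] → after → no.
ingest [11:10, 14:30] → after → no.
interview [12:45, 21:05] → after → no.
lunch [07:05, 13:15] → contains → no.
onboarding [20:45, 21:50] → after → no.
retro [06:45, 07:35] → before → yes.
soundcheck [18:40, 19:00] → after → no.
standup [06:20, 11:35] → contains → no.
triage [18:00, 18:40] → after → no.
Result: retro.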